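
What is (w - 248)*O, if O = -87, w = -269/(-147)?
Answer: 1049423/49 ≈ 21417.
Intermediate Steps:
w = 269/147 (w = -269*(-1/147) = 269/147 ≈ 1.8299)
(w - 248)*O = (269/147 - 248)*(-87) = -36187/147*(-87) = 1049423/49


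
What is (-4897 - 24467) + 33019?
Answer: 3655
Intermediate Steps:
(-4897 - 24467) + 33019 = -29364 + 33019 = 3655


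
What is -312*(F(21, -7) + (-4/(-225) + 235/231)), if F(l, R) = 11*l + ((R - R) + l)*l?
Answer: -1212674632/5775 ≈ -2.0999e+5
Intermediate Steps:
F(l, R) = l**2 + 11*l (F(l, R) = 11*l + (0 + l)*l = 11*l + l*l = 11*l + l**2 = l**2 + 11*l)
-312*(F(21, -7) + (-4/(-225) + 235/231)) = -312*(21*(11 + 21) + (-4/(-225) + 235/231)) = -312*(21*32 + (-4*(-1/225) + 235*(1/231))) = -312*(672 + (4/225 + 235/231)) = -312*(672 + 17933/17325) = -312*11660333/17325 = -1212674632/5775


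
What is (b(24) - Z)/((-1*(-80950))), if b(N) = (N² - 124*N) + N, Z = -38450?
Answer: 18037/40475 ≈ 0.44563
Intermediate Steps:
b(N) = N² - 123*N
(b(24) - Z)/((-1*(-80950))) = (24*(-123 + 24) - 1*(-38450))/((-1*(-80950))) = (24*(-99) + 38450)/80950 = (-2376 + 38450)*(1/80950) = 36074*(1/80950) = 18037/40475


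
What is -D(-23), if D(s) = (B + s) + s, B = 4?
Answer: 42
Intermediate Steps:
D(s) = 4 + 2*s (D(s) = (4 + s) + s = 4 + 2*s)
-D(-23) = -(4 + 2*(-23)) = -(4 - 46) = -1*(-42) = 42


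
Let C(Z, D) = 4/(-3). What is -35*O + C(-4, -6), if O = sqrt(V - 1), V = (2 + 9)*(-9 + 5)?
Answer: -4/3 - 105*I*sqrt(5) ≈ -1.3333 - 234.79*I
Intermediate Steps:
V = -44 (V = 11*(-4) = -44)
O = 3*I*sqrt(5) (O = sqrt(-44 - 1) = sqrt(-45) = 3*I*sqrt(5) ≈ 6.7082*I)
C(Z, D) = -4/3 (C(Z, D) = 4*(-1/3) = -4/3)
-35*O + C(-4, -6) = -105*I*sqrt(5) - 4/3 = -4/3 - 105*I*sqrt(5)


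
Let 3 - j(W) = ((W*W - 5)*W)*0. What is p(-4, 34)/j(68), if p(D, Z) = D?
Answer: -4/3 ≈ -1.3333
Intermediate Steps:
j(W) = 3 (j(W) = 3 - (W*W - 5)*W*0 = 3 - (W² - 5)*W*0 = 3 - (-5 + W²)*W*0 = 3 - W*(-5 + W²)*0 = 3 - 1*0 = 3 + 0 = 3)
p(-4, 34)/j(68) = -4/3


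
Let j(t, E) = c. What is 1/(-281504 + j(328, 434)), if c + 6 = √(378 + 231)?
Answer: -281510/79247879491 - √609/79247879491 ≈ -3.5526e-6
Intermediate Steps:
c = -6 + √609 (c = -6 + √(378 + 231) = -6 + √609 ≈ 18.678)
j(t, E) = -6 + √609
1/(-281504 + j(328, 434)) = 1/(-281504 + (-6 + √609)) = 1/(-281510 + √609)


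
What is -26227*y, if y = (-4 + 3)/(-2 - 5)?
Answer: -26227/7 ≈ -3746.7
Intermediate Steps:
y = ⅐ (y = -1/(-7) = -1*(-⅐) = ⅐ ≈ 0.14286)
-26227*y = -26227*⅐ = -26227/7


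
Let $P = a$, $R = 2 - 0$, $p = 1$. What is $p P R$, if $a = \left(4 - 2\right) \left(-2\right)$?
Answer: $-8$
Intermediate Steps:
$a = -4$ ($a = 2 \left(-2\right) = -4$)
$R = 2$ ($R = 2 + 0 = 2$)
$P = -4$
$p P R = 1 \left(-4\right) 2 = \left(-4\right) 2 = -8$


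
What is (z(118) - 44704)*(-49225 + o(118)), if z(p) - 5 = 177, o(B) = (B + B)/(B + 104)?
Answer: 243261841354/111 ≈ 2.1915e+9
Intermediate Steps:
o(B) = 2*B/(104 + B) (o(B) = (2*B)/(104 + B) = 2*B/(104 + B))
z(p) = 182 (z(p) = 5 + 177 = 182)
(z(118) - 44704)*(-49225 + o(118)) = (182 - 44704)*(-49225 + 2*118/(104 + 118)) = -44522*(-49225 + 2*118/222) = -44522*(-49225 + 2*118*(1/222)) = -44522*(-49225 + 118/111) = -44522*(-5463857/111) = 243261841354/111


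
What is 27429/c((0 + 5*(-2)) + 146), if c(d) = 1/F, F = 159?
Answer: 4361211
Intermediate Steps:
c(d) = 1/159
27429/c((0 + 5*(-2)) + 146) = 27429/(1/159) = 27429*159 = 4361211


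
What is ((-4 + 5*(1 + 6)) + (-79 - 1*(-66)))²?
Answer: 324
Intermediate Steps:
((-4 + 5*(1 + 6)) + (-79 - 1*(-66)))² = ((-4 + 5*7) + (-79 + 66))² = ((-4 + 35) - 13)² = (31 - 13)² = 18² = 324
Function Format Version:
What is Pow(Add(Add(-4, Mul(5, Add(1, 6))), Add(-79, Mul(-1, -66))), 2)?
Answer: 324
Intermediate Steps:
Pow(Add(Add(-4, Mul(5, Add(1, 6))), Add(-79, Mul(-1, -66))), 2) = Pow(Add(Add(-4, Mul(5, 7)), Add(-79, 66)), 2) = Pow(Add(Add(-4, 35), -13), 2) = Pow(Add(31, -13), 2) = Pow(18, 2) = 324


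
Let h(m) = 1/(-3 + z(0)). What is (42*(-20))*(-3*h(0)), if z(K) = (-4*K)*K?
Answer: -840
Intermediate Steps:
z(K) = -4*K**2
h(m) = -1/3 (h(m) = 1/(-3 - 4*0**2) = 1/(-3 - 4*0) = 1/(-3 + 0) = 1/(-3) = -1/3)
(42*(-20))*(-3*h(0)) = (42*(-20))*(-3*(-1/3)) = -840*1 = -840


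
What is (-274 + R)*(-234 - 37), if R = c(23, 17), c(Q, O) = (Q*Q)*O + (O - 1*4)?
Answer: -2366372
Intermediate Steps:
c(Q, O) = -4 + O + O*Q² (c(Q, O) = Q²*O + (O - 4) = O*Q² + (-4 + O) = -4 + O + O*Q²)
R = 9006 (R = -4 + 17 + 17*23² = -4 + 17 + 17*529 = -4 + 17 + 8993 = 9006)
(-274 + R)*(-234 - 37) = (-274 + 9006)*(-234 - 37) = 8732*(-271) = -2366372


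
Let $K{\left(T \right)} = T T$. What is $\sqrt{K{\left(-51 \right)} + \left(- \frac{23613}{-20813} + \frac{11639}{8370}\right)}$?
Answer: $\frac{\sqrt{8778888695115683430}}{58068270} \approx 51.025$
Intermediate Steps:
$K{\left(T \right)} = T^{2}$
$\sqrt{K{\left(-51 \right)} + \left(- \frac{23613}{-20813} + \frac{11639}{8370}\right)} = \sqrt{\left(-51\right)^{2} + \left(- \frac{23613}{-20813} + \frac{11639}{8370}\right)} = \sqrt{2601 + \left(\left(-23613\right) \left(- \frac{1}{20813}\right) + 11639 \cdot \frac{1}{8370}\right)} = \sqrt{2601 + \left(\frac{23613}{20813} + \frac{11639}{8370}\right)} = \sqrt{2601 + \frac{439883317}{174204810}} = \sqrt{\frac{453546594127}{174204810}} = \frac{\sqrt{8778888695115683430}}{58068270}$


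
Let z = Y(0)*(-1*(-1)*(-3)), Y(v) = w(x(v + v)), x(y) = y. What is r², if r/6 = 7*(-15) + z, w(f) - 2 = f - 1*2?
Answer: 396900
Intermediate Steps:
w(f) = f (w(f) = 2 + (f - 1*2) = 2 + (f - 2) = 2 + (-2 + f) = f)
Y(v) = 2*v (Y(v) = v + v = 2*v)
z = 0 (z = (2*0)*(-1*(-1)*(-3)) = 0*(1*(-3)) = 0*(-3) = 0)
r = -630 (r = 6*(7*(-15) + 0) = 6*(-105 + 0) = 6*(-105) = -630)
r² = (-630)² = 396900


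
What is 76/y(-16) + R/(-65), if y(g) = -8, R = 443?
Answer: -2121/130 ≈ -16.315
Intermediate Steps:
76/y(-16) + R/(-65) = 76/(-8) + 443/(-65) = 76*(-1/8) + 443*(-1/65) = -19/2 - 443/65 = -2121/130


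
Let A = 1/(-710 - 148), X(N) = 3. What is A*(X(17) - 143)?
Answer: 70/429 ≈ 0.16317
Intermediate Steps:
A = -1/858 (A = 1/(-858) = -1/858 ≈ -0.0011655)
A*(X(17) - 143) = -(3 - 143)/858 = -1/858*(-140) = 70/429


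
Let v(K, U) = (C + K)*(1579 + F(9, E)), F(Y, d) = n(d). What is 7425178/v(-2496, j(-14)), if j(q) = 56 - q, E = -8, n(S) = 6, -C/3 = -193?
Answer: -7425178/3038445 ≈ -2.4437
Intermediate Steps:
C = 579 (C = -3*(-193) = 579)
F(Y, d) = 6
v(K, U) = 917715 + 1585*K (v(K, U) = (579 + K)*(1579 + 6) = (579 + K)*1585 = 917715 + 1585*K)
7425178/v(-2496, j(-14)) = 7425178/(917715 + 1585*(-2496)) = 7425178/(917715 - 3956160) = 7425178/(-3038445) = 7425178*(-1/3038445) = -7425178/3038445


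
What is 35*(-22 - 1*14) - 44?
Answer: -1304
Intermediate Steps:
35*(-22 - 1*14) - 44 = 35*(-22 - 14) - 44 = 35*(-36) - 44 = -1260 - 44 = -1304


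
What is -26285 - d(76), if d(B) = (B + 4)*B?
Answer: -32365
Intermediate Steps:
d(B) = B*(4 + B) (d(B) = (4 + B)*B = B*(4 + B))
-26285 - d(76) = -26285 - 76*(4 + 76) = -26285 - 76*80 = -26285 - 1*6080 = -26285 - 6080 = -32365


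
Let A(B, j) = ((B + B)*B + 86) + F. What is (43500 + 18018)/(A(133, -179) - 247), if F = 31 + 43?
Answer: 61518/35291 ≈ 1.7432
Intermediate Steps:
F = 74
A(B, j) = 160 + 2*B² (A(B, j) = ((B + B)*B + 86) + 74 = ((2*B)*B + 86) + 74 = (2*B² + 86) + 74 = (86 + 2*B²) + 74 = 160 + 2*B²)
(43500 + 18018)/(A(133, -179) - 247) = (43500 + 18018)/((160 + 2*133²) - 247) = 61518/((160 + 2*17689) - 247) = 61518/((160 + 35378) - 247) = 61518/(35538 - 247) = 61518/35291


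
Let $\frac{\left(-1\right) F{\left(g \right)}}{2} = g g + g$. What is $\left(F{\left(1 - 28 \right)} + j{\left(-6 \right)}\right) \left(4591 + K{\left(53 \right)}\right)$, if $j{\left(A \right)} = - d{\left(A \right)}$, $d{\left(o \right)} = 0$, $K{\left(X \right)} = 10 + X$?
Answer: $-6534216$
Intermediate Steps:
$j{\left(A \right)} = 0$ ($j{\left(A \right)} = \left(-1\right) 0 = 0$)
$F{\left(g \right)} = - 2 g - 2 g^{2}$ ($F{\left(g \right)} = - 2 \left(g g + g\right) = - 2 \left(g^{2} + g\right) = - 2 \left(g + g^{2}\right) = - 2 g - 2 g^{2}$)
$\left(F{\left(1 - 28 \right)} + j{\left(-6 \right)}\right) \left(4591 + K{\left(53 \right)}\right) = \left(- 2 \left(1 - 28\right) \left(1 + \left(1 - 28\right)\right) + 0\right) \left(4591 + \left(10 + 53\right)\right) = \left(\left(-2\right) \left(-27\right) \left(1 - 27\right) + 0\right) \left(4591 + 63\right) = \left(\left(-2\right) \left(-27\right) \left(-26\right) + 0\right) 4654 = \left(-1404 + 0\right) 4654 = \left(-1404\right) 4654 = -6534216$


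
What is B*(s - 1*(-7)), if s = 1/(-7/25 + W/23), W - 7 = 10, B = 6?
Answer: 2423/44 ≈ 55.068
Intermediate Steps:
W = 17 (W = 7 + 10 = 17)
s = 575/264 (s = 1/(-7/25 + 17/23) = 1/(264/575) = 575/264 ≈ 2.1780)
B*(s - 1*(-7)) = 6*(575/264 - 1*(-7)) = 6*(575/264 + 7) = 6*(2423/264) = 2423/44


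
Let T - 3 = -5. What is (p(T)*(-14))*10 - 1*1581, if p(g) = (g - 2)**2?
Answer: -3821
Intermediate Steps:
T = -2 (T = 3 - 5 = -2)
p(g) = (-2 + g)**2
(p(T)*(-14))*10 - 1*1581 = ((-2 - 2)**2*(-14))*10 - 1*1581 = ((-4)**2*(-14))*10 - 1581 = (16*(-14))*10 - 1581 = -224*10 - 1581 = -2240 - 1581 = -3821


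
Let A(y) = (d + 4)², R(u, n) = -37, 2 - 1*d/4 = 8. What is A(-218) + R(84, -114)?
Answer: 363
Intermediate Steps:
d = -24 (d = 8 - 4*8 = 8 - 32 = -24)
A(y) = 400 (A(y) = (-24 + 4)² = (-20)² = 400)
A(-218) + R(84, -114) = 400 - 37 = 363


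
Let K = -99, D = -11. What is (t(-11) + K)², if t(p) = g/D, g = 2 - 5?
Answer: 1179396/121 ≈ 9747.1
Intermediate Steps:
g = -3
t(p) = 3/11 (t(p) = -3/(-11) = -3*(-1/11) = 3/11)
(t(-11) + K)² = (3/11 - 99)² = (-1086/11)² = 1179396/121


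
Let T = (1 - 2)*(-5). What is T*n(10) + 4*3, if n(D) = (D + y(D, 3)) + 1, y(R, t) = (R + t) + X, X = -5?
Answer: 107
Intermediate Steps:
T = 5 (T = -1*(-5) = 5)
y(R, t) = -5 + R + t (y(R, t) = (R + t) - 5 = -5 + R + t)
n(D) = -1 + 2*D (n(D) = (D + (-5 + D + 3)) + 1 = (D + (-2 + D)) + 1 = (-2 + 2*D) + 1 = -1 + 2*D)
T*n(10) + 4*3 = 5*(-1 + 2*10) + 4*3 = 5*(-1 + 20) + 12 = 5*19 + 12 = 95 + 12 = 107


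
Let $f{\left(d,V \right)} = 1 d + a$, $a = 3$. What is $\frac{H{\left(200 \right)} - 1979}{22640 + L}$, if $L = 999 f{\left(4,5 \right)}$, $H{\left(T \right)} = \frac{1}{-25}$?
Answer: $- \frac{49476}{740825} \approx -0.066785$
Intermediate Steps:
$H{\left(T \right)} = - \frac{1}{25}$
$f{\left(d,V \right)} = 3 + d$ ($f{\left(d,V \right)} = 1 d + 3 = d + 3 = 3 + d$)
$L = 6993$ ($L = 999 \left(3 + 4\right) = 999 \cdot 7 = 6993$)
$\frac{H{\left(200 \right)} - 1979}{22640 + L} = \frac{- \frac{1}{25} - 1979}{22640 + 6993} = \frac{- \frac{1}{25} - 1979}{29633} = \left(- \frac{49476}{25}\right) \frac{1}{29633} = - \frac{49476}{740825}$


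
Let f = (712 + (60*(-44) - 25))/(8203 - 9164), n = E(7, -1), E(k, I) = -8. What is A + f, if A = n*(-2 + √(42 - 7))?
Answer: 559/31 - 8*√35 ≈ -29.296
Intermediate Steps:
n = -8
A = 16 - 8*√35 (A = -8*(-2 + √(42 - 7)) = -8*(-2 + √35) = 16 - 8*√35 ≈ -31.329)
f = 63/31 (f = (712 + (-2640 - 25))/(-961) = (712 - 2665)*(-1/961) = -1953*(-1/961) = 63/31 ≈ 2.0323)
A + f = (16 - 8*√35) + 63/31 = 559/31 - 8*√35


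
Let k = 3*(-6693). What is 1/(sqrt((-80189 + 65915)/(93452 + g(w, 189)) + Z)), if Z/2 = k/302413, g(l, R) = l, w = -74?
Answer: -I*sqrt(6327447797364603639)/1344419481 ≈ -1.871*I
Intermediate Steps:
k = -20079
Z = -40158/302413 (Z = 2*(-20079/302413) = -40158/302413 ≈ -0.13279)
1/(sqrt((-80189 + 65915)/(93452 + g(w, 189)) + Z)) = 1/(sqrt((-80189 + 65915)/(93452 - 74) - 40158/302413)) = 1/(sqrt(-14274/93378 - 40158/302413)) = 1/(sqrt(-14274*1/93378 - 40158/302413)) = 1/(sqrt(-2379/15563 - 40158/302413)) = 1/(sqrt(-1344419481/4706453519)) = 1/(I*sqrt(6327447797364603639)/4706453519) = -I*sqrt(6327447797364603639)/1344419481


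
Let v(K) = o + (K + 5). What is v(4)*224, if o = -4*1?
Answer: 1120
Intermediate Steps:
o = -4
v(K) = 1 + K (v(K) = -4 + (K + 5) = -4 + (5 + K) = 1 + K)
v(4)*224 = (1 + 4)*224 = 5*224 = 1120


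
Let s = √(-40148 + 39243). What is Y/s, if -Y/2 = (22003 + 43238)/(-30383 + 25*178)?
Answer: -130482*I*√905/23469365 ≈ -0.16725*I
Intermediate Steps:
s = I*√905 (s = √(-905) = I*√905 ≈ 30.083*I)
Y = 130482/25933 (Y = -2*(22003 + 43238)/(-30383 + 25*178) = -130482/(-30383 + 4450) = -130482/(-25933) = -130482*(-1)/25933 = -2*(-65241/25933) = 130482/25933 ≈ 5.0315)
Y/s = 130482/(25933*((I*√905))) = 130482*(-I*√905/905)/25933 = -130482*I*√905/23469365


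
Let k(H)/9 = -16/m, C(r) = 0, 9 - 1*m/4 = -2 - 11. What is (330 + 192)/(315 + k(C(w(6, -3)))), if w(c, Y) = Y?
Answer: 638/383 ≈ 1.6658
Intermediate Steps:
m = 88 (m = 36 - 4*(-2 - 11) = 36 - 4*(-13) = 36 + 52 = 88)
k(H) = -18/11 (k(H) = 9*(-16/88) = 9*(-16*1/88) = 9*(-2/11) = -18/11)
(330 + 192)/(315 + k(C(w(6, -3)))) = (330 + 192)/(315 - 18/11) = 522/(3447/11) = 522*(11/3447) = 638/383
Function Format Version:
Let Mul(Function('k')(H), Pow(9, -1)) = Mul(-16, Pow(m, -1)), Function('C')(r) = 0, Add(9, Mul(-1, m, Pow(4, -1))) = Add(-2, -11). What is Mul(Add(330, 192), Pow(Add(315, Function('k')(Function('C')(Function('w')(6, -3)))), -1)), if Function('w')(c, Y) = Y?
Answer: Rational(638, 383) ≈ 1.6658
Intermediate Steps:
m = 88 (m = Add(36, Mul(-4, Add(-2, -11))) = Add(36, Mul(-4, -13)) = Add(36, 52) = 88)
Function('k')(H) = Rational(-18, 11) (Function('k')(H) = Mul(9, Mul(-16, Pow(88, -1))) = Mul(9, Mul(-16, Rational(1, 88))) = Mul(9, Rational(-2, 11)) = Rational(-18, 11))
Mul(Add(330, 192), Pow(Add(315, Function('k')(Function('C')(Function('w')(6, -3)))), -1)) = Mul(Add(330, 192), Pow(Add(315, Rational(-18, 11)), -1)) = Mul(522, Pow(Rational(3447, 11), -1)) = Mul(522, Rational(11, 3447)) = Rational(638, 383)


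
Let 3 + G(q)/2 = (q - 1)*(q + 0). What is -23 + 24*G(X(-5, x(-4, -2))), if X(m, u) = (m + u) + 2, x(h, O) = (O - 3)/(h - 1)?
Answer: 121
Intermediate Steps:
x(h, O) = (-3 + O)/(-1 + h)
X(m, u) = 2 + m + u
G(q) = -6 + 2*q*(-1 + q) (G(q) = -6 + 2*((q - 1)*(q + 0)) = -6 + 2*((-1 + q)*q) = -6 + 2*(q*(-1 + q)) = -6 + 2*q*(-1 + q))
-23 + 24*G(X(-5, x(-4, -2))) = -23 + 24*(-6 - 2*(2 - 5 + (-3 - 2)/(-1 - 4)) + 2*(2 - 5 + (-3 - 2)/(-1 - 4))²) = -23 + 24*(-6 - 2*(2 - 5 - 5/(-5)) + 2*(2 - 5 - 5/(-5))²) = -23 + 24*(-6 - 2*(2 - 5 - ⅕*(-5)) + 2*(2 - 5 - ⅕*(-5))²) = -23 + 24*(-6 - 2*(2 - 5 + 1) + 2*(2 - 5 + 1)²) = -23 + 24*(-6 - 2*(-2) + 2*(-2)²) = -23 + 24*(-6 + 4 + 2*4) = -23 + 24*(-6 + 4 + 8) = -23 + 24*6 = -23 + 144 = 121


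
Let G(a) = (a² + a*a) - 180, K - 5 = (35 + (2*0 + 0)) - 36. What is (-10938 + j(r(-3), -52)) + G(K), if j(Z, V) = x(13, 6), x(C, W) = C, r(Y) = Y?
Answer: -11073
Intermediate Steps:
j(Z, V) = 13
K = 4 (K = 5 + ((35 + (2*0 + 0)) - 36) = 5 + ((35 + (0 + 0)) - 36) = 5 + ((35 + 0) - 36) = 5 + (35 - 36) = 5 - 1 = 4)
G(a) = -180 + 2*a² (G(a) = (a² + a²) - 180 = 2*a² - 180 = -180 + 2*a²)
(-10938 + j(r(-3), -52)) + G(K) = (-10938 + 13) + (-180 + 2*4²) = -10925 + (-180 + 2*16) = -10925 + (-180 + 32) = -10925 - 148 = -11073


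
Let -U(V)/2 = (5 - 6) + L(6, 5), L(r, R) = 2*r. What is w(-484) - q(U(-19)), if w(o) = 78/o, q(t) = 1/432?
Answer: -8545/52272 ≈ -0.16347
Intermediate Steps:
U(V) = -22 (U(V) = -2*((5 - 6) + 2*6) = -2*(-1 + 12) = -2*11 = -22)
q(t) = 1/432
w(-484) - q(U(-19)) = 78/(-484) - 1*1/432 = 78*(-1/484) - 1/432 = -39/242 - 1/432 = -8545/52272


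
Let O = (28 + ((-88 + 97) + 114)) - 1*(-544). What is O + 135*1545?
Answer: 209270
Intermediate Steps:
O = 695 (O = (28 + (9 + 114)) + 544 = (28 + 123) + 544 = 151 + 544 = 695)
O + 135*1545 = 695 + 135*1545 = 695 + 208575 = 209270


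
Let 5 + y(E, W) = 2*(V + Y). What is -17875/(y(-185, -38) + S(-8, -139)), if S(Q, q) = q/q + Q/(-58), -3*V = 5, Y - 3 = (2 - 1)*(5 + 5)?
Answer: -1555125/1636 ≈ -950.57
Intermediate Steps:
Y = 13 (Y = 3 + (2 - 1)*(5 + 5) = 3 + 1*10 = 3 + 10 = 13)
V = -5/3 (V = -⅓*5 = -5/3 ≈ -1.6667)
S(Q, q) = 1 - Q/58 (S(Q, q) = 1 + Q*(-1/58) = 1 - Q/58)
y(E, W) = 53/3 (y(E, W) = -5 + 2*(-5/3 + 13) = -5 + 2*(34/3) = -5 + 68/3 = 53/3)
-17875/(y(-185, -38) + S(-8, -139)) = -17875/(53/3 + (1 - 1/58*(-8))) = -17875/(53/3 + (1 + 4/29)) = -17875/(53/3 + 33/29) = -17875/1636/87 = -17875*87/1636 = -1555125/1636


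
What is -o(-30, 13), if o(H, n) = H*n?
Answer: 390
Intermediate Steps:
-o(-30, 13) = -(-30)*13 = -1*(-390) = 390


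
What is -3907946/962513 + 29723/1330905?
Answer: -5172496097231/1281013364265 ≈ -4.0378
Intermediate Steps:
-3907946/962513 + 29723/1330905 = -5172496097231/1281013364265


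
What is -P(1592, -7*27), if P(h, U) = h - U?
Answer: -1781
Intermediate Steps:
-P(1592, -7*27) = -(1592 - (-7)*27) = -(1592 - 1*(-189)) = -(1592 + 189) = -1*1781 = -1781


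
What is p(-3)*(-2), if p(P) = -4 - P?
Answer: 2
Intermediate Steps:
p(-3)*(-2) = (-4 - 1*(-3))*(-2) = (-4 + 3)*(-2) = -1*(-2) = 2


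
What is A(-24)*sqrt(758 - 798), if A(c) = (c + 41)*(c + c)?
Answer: -1632*I*sqrt(10) ≈ -5160.8*I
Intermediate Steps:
A(c) = 2*c*(41 + c) (A(c) = (41 + c)*(2*c) = 2*c*(41 + c))
A(-24)*sqrt(758 - 798) = (2*(-24)*(41 - 24))*sqrt(758 - 798) = (2*(-24)*17)*sqrt(-40) = -1632*I*sqrt(10)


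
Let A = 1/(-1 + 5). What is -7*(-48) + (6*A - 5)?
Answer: 665/2 ≈ 332.50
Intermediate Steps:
A = ¼ (A = 1/4 = ¼ ≈ 0.25000)
-7*(-48) + (6*A - 5) = -7*(-48) + (6*(¼) - 5) = 336 + (3/2 - 5) = 336 - 7/2 = 665/2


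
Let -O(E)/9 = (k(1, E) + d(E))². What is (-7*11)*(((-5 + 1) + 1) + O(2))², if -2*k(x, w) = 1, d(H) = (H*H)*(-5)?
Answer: -17652240837/16 ≈ -1.1033e+9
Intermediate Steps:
d(H) = -5*H² (d(H) = H²*(-5) = -5*H²)
k(x, w) = -½ (k(x, w) = -½*1 = -½)
O(E) = -9*(-½ - 5*E²)²
(-7*11)*(((-5 + 1) + 1) + O(2))² = (-7*11)*(((-5 + 1) + 1) - 9*(1 + 10*2²)²/4)² = -77*((-4 + 1) - 9*(1 + 10*4)²/4)² = -77*(-3 - 9*(1 + 40)²/4)² = -77*(-3 - 9/4*41²)² = -77*(-3 - 9/4*1681)² = -77*(-3 - 15129/4)² = -77*(-15141/4)² = -77*229249881/16 = -17652240837/16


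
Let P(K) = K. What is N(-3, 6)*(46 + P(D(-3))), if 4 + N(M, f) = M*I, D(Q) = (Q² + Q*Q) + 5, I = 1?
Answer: -483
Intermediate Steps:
D(Q) = 5 + 2*Q² (D(Q) = (Q² + Q²) + 5 = 2*Q² + 5 = 5 + 2*Q²)
N(M, f) = -4 + M (N(M, f) = -4 + M*1 = -4 + M)
N(-3, 6)*(46 + P(D(-3))) = (-4 - 3)*(46 + (5 + 2*(-3)²)) = -7*(46 + (5 + 2*9)) = -7*(46 + (5 + 18)) = -7*(46 + 23) = -7*69 = -483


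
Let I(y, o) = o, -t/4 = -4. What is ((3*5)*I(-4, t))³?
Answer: 13824000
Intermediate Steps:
t = 16 (t = -4*(-4) = 16)
((3*5)*I(-4, t))³ = ((3*5)*16)³ = (15*16)³ = 240³ = 13824000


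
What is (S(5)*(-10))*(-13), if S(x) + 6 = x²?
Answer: 2470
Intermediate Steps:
S(x) = -6 + x²
(S(5)*(-10))*(-13) = ((-6 + 5²)*(-10))*(-13) = ((-6 + 25)*(-10))*(-13) = (19*(-10))*(-13) = -190*(-13) = 2470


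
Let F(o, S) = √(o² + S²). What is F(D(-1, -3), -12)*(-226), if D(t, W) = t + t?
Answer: -452*√37 ≈ -2749.4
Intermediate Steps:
D(t, W) = 2*t
F(o, S) = √(S² + o²)
F(D(-1, -3), -12)*(-226) = √((-12)² + (2*(-1))²)*(-226) = √(144 + (-2)²)*(-226) = √(144 + 4)*(-226) = √148*(-226) = (2*√37)*(-226) = -452*√37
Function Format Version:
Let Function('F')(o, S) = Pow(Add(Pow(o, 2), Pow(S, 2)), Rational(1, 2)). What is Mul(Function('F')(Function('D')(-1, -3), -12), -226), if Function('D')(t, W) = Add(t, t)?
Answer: Mul(-452, Pow(37, Rational(1, 2))) ≈ -2749.4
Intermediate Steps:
Function('D')(t, W) = Mul(2, t)
Function('F')(o, S) = Pow(Add(Pow(S, 2), Pow(o, 2)), Rational(1, 2))
Mul(Function('F')(Function('D')(-1, -3), -12), -226) = Mul(Pow(Add(Pow(-12, 2), Pow(Mul(2, -1), 2)), Rational(1, 2)), -226) = Mul(Pow(Add(144, Pow(-2, 2)), Rational(1, 2)), -226) = Mul(Pow(Add(144, 4), Rational(1, 2)), -226) = Mul(Pow(148, Rational(1, 2)), -226) = Mul(Mul(2, Pow(37, Rational(1, 2))), -226) = Mul(-452, Pow(37, Rational(1, 2)))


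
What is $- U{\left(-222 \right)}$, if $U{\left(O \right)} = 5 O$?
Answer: $1110$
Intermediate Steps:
$- U{\left(-222 \right)} = - 5 \left(-222\right) = \left(-1\right) \left(-1110\right) = 1110$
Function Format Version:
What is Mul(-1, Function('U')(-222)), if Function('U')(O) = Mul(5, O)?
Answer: 1110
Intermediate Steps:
Mul(-1, Function('U')(-222)) = Mul(-1, Mul(5, -222)) = Mul(-1, -1110) = 1110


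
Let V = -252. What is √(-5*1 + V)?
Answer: I*√257 ≈ 16.031*I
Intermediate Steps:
√(-5*1 + V) = √(-5*1 - 252) = √(-5 - 252) = √(-257) = I*√257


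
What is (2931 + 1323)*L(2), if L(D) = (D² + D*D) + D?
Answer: 42540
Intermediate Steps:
L(D) = D + 2*D² (L(D) = (D² + D²) + D = 2*D² + D = D + 2*D²)
(2931 + 1323)*L(2) = (2931 + 1323)*(2*(1 + 2*2)) = 4254*(2*(1 + 4)) = 4254*(2*5) = 4254*10 = 42540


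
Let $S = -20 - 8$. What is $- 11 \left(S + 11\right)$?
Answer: $187$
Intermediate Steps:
$S = -28$ ($S = -20 - 8 = -28$)
$- 11 \left(S + 11\right) = - 11 \left(-28 + 11\right) = \left(-11\right) \left(-17\right) = 187$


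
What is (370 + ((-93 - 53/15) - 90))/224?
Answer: 86/105 ≈ 0.81905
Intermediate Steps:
(370 + ((-93 - 53/15) - 90))/224 = (370 + ((-93 - 53*1/15) - 90))*(1/224) = (370 + ((-93 - 53/15) - 90))*(1/224) = (370 + (-1448/15 - 90))*(1/224) = (370 - 2798/15)*(1/224) = (2752/15)*(1/224) = 86/105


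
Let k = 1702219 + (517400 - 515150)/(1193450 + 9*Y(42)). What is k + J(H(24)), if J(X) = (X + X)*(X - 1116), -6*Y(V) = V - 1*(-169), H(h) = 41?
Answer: 3851599594923/2386267 ≈ 1.6141e+6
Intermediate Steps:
Y(V) = -169/6 - V/6 (Y(V) = -(V - 1*(-169))/6 = -(V + 169)/6 = -(169 + V)/6 = -169/6 - V/6)
J(X) = 2*X*(-1116 + X) (J(X) = (2*X)*(-1116 + X) = 2*X*(-1116 + X))
k = 4061949030973/2386267 (k = 1702219 + (517400 - 515150)/(1193450 + 9*(-169/6 - 1/6*42)) = 1702219 + 2250/(1193450 + 9*(-169/6 - 7)) = 1702219 + 2250/(1193450 + 9*(-211/6)) = 1702219 + 2250/(1193450 - 633/2) = 1702219 + 2250/(2386267/2) = 1702219 + 2250*(2/2386267) = 1702219 + 4500/2386267 = 4061949030973/2386267 ≈ 1.7022e+6)
k + J(H(24)) = 4061949030973/2386267 + 2*41*(-1116 + 41) = 4061949030973/2386267 + 2*41*(-1075) = 4061949030973/2386267 - 88150 = 3851599594923/2386267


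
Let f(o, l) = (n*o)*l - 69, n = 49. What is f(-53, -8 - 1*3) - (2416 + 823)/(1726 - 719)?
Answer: 28694247/1007 ≈ 28495.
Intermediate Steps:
f(o, l) = -69 + 49*l*o (f(o, l) = (49*o)*l - 69 = 49*l*o - 69 = -69 + 49*l*o)
f(-53, -8 - 1*3) - (2416 + 823)/(1726 - 719) = (-69 + 49*(-8 - 1*3)*(-53)) - (2416 + 823)/(1726 - 719) = (-69 + 49*(-8 - 3)*(-53)) - 3239/1007 = (-69 + 49*(-11)*(-53)) - 3239/1007 = (-69 + 28567) - 1*3239/1007 = 28498 - 3239/1007 = 28694247/1007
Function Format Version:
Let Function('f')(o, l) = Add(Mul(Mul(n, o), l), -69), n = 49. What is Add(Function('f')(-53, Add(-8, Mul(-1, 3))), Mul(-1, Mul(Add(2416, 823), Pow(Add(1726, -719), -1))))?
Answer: Rational(28694247, 1007) ≈ 28495.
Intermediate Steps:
Function('f')(o, l) = Add(-69, Mul(49, l, o)) (Function('f')(o, l) = Add(Mul(Mul(49, o), l), -69) = Add(Mul(49, l, o), -69) = Add(-69, Mul(49, l, o)))
Add(Function('f')(-53, Add(-8, Mul(-1, 3))), Mul(-1, Mul(Add(2416, 823), Pow(Add(1726, -719), -1)))) = Add(Add(-69, Mul(49, Add(-8, Mul(-1, 3)), -53)), Mul(-1, Mul(Add(2416, 823), Pow(Add(1726, -719), -1)))) = Add(Add(-69, Mul(49, Add(-8, -3), -53)), Mul(-1, Mul(3239, Pow(1007, -1)))) = Add(Add(-69, Mul(49, -11, -53)), Mul(-1, Mul(3239, Rational(1, 1007)))) = Add(Add(-69, 28567), Mul(-1, Rational(3239, 1007))) = Add(28498, Rational(-3239, 1007)) = Rational(28694247, 1007)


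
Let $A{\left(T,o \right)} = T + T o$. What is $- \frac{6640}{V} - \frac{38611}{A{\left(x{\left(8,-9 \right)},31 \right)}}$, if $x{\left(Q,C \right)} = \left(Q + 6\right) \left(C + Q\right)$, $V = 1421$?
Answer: $\frac{7413073}{90944} \approx 81.512$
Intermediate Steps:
$x{\left(Q,C \right)} = \left(6 + Q\right) \left(C + Q\right)$
$- \frac{6640}{V} - \frac{38611}{A{\left(x{\left(8,-9 \right)},31 \right)}} = - \frac{6640}{1421} - \frac{38611}{\left(8^{2} + 6 \left(-9\right) + 6 \cdot 8 - 72\right) \left(1 + 31\right)} = \left(-6640\right) \frac{1}{1421} - \frac{38611}{\left(64 - 54 + 48 - 72\right) 32} = - \frac{6640}{1421} - \frac{38611}{\left(-14\right) 32} = - \frac{6640}{1421} - \frac{38611}{-448} = - \frac{6640}{1421} - - \frac{38611}{448} = - \frac{6640}{1421} + \frac{38611}{448} = \frac{7413073}{90944}$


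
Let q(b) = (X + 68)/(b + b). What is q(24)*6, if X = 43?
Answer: 111/8 ≈ 13.875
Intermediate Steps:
q(b) = 111/(2*b) (q(b) = (43 + 68)/(b + b) = 111/((2*b)) = 111*(1/(2*b)) = 111/(2*b))
q(24)*6 = ((111/2)/24)*6 = ((111/2)*(1/24))*6 = (37/16)*6 = 111/8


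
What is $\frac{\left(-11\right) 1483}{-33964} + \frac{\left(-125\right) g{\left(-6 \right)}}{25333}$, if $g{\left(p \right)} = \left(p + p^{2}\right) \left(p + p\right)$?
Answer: $\frac{277376747}{122915716} \approx 2.2566$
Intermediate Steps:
$g{\left(p \right)} = 2 p \left(p + p^{2}\right)$ ($g{\left(p \right)} = \left(p + p^{2}\right) 2 p = 2 p \left(p + p^{2}\right)$)
$\frac{\left(-11\right) 1483}{-33964} + \frac{\left(-125\right) g{\left(-6 \right)}}{25333} = \frac{\left(-11\right) 1483}{-33964} + \frac{\left(-125\right) 2 \left(-6\right)^{2} \left(1 - 6\right)}{25333} = \left(-16313\right) \left(- \frac{1}{33964}\right) + - 125 \cdot 2 \cdot 36 \left(-5\right) \frac{1}{25333} = \frac{16313}{33964} + \left(-125\right) \left(-360\right) \frac{1}{25333} = \frac{16313}{33964} + 45000 \cdot \frac{1}{25333} = \frac{16313}{33964} + \frac{45000}{25333} = \frac{277376747}{122915716}$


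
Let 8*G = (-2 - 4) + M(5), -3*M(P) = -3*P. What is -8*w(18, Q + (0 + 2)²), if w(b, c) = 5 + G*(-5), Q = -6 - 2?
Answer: -45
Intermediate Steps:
M(P) = P (M(P) = -(-1)*P = P)
G = -⅛ (G = ((-2 - 4) + 5)/8 = (-6 + 5)/8 = (⅛)*(-1) = -⅛ ≈ -0.12500)
Q = -8
w(b, c) = 45/8 (w(b, c) = 5 - ⅛*(-5) = 5 + 5/8 = 45/8)
-8*w(18, Q + (0 + 2)²) = -8*45/8 = -45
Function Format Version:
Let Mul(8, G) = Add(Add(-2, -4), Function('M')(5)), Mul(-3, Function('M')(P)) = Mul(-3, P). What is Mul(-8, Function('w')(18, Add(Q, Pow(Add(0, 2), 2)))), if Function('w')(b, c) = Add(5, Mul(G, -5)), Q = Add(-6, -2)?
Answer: -45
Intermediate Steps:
Function('M')(P) = P (Function('M')(P) = Mul(Rational(-1, 3), Mul(-3, P)) = P)
G = Rational(-1, 8) (G = Mul(Rational(1, 8), Add(Add(-2, -4), 5)) = Mul(Rational(1, 8), Add(-6, 5)) = Mul(Rational(1, 8), -1) = Rational(-1, 8) ≈ -0.12500)
Q = -8
Function('w')(b, c) = Rational(45, 8) (Function('w')(b, c) = Add(5, Mul(Rational(-1, 8), -5)) = Add(5, Rational(5, 8)) = Rational(45, 8))
Mul(-8, Function('w')(18, Add(Q, Pow(Add(0, 2), 2)))) = Mul(-8, Rational(45, 8)) = -45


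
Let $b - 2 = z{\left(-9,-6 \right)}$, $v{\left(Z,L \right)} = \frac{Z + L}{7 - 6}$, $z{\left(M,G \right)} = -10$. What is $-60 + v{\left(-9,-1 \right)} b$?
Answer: $20$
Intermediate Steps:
$v{\left(Z,L \right)} = L + Z$ ($v{\left(Z,L \right)} = \frac{L + Z}{1} = \left(L + Z\right) 1 = L + Z$)
$b = -8$ ($b = 2 - 10 = -8$)
$-60 + v{\left(-9,-1 \right)} b = -60 + \left(-1 - 9\right) \left(-8\right) = -60 - -80 = -60 + 80 = 20$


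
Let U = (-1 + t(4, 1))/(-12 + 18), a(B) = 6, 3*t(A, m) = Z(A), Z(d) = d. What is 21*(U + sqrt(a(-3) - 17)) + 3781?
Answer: 22693/6 + 21*I*sqrt(11) ≈ 3782.2 + 69.649*I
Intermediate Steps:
t(A, m) = A/3
U = 1/18 (U = (-1 + (1/3)*4)/(-12 + 18) = (-1 + 4/3)/6 = (1/3)*(1/6) = 1/18 ≈ 0.055556)
21*(U + sqrt(a(-3) - 17)) + 3781 = 21*(1/18 + sqrt(6 - 17)) + 3781 = 21*(1/18 + sqrt(-11)) + 3781 = 21*(1/18 + I*sqrt(11)) + 3781 = (7/6 + 21*I*sqrt(11)) + 3781 = 22693/6 + 21*I*sqrt(11)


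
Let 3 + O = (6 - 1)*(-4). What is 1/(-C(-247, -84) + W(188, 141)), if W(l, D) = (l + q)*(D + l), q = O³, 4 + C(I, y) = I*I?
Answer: -1/4002096 ≈ -2.4987e-7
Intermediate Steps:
O = -23 (O = -3 + (6 - 1)*(-4) = -3 + 5*(-4) = -3 - 20 = -23)
C(I, y) = -4 + I² (C(I, y) = -4 + I*I = -4 + I²)
q = -12167 (q = (-23)³ = -12167)
W(l, D) = (-12167 + l)*(D + l) (W(l, D) = (l - 12167)*(D + l) = (-12167 + l)*(D + l))
1/(-C(-247, -84) + W(188, 141)) = 1/(-(-4 + (-247)²) + (188² - 12167*141 - 12167*188 + 141*188)) = 1/(-(-4 + 61009) + (35344 - 1715547 - 2287396 + 26508)) = 1/(-1*61005 - 3941091) = 1/(-61005 - 3941091) = 1/(-4002096) = -1/4002096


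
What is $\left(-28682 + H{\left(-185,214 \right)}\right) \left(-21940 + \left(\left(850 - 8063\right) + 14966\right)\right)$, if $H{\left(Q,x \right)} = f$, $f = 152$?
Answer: $404755110$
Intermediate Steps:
$H{\left(Q,x \right)} = 152$
$\left(-28682 + H{\left(-185,214 \right)}\right) \left(-21940 + \left(\left(850 - 8063\right) + 14966\right)\right) = \left(-28682 + 152\right) \left(-21940 + \left(\left(850 - 8063\right) + 14966\right)\right) = - 28530 \left(-21940 + \left(-7213 + 14966\right)\right) = - 28530 \left(-21940 + 7753\right) = \left(-28530\right) \left(-14187\right) = 404755110$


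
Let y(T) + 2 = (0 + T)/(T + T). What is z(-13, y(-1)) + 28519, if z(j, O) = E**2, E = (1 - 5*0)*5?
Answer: 28544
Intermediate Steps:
E = 5 (E = (1 + 0)*5 = 1*5 = 5)
y(T) = -3/2 (y(T) = -2 + (0 + T)/(T + T) = -2 + T/((2*T)) = -2 + T*(1/(2*T)) = -2 + 1/2 = -3/2)
z(j, O) = 25 (z(j, O) = 5**2 = 25)
z(-13, y(-1)) + 28519 = 25 + 28519 = 28544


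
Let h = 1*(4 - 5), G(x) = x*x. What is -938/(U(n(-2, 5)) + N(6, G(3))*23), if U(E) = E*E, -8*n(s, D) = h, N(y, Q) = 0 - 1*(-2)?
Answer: -60032/2945 ≈ -20.384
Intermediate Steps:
G(x) = x²
N(y, Q) = 2 (N(y, Q) = 0 + 2 = 2)
h = -1 (h = 1*(-1) = -1)
n(s, D) = ⅛ (n(s, D) = -⅛*(-1) = ⅛)
U(E) = E²
-938/(U(n(-2, 5)) + N(6, G(3))*23) = -938/((⅛)² + 2*23) = -938/(1/64 + 46) = -938/2945/64 = -938*64/2945 = -60032/2945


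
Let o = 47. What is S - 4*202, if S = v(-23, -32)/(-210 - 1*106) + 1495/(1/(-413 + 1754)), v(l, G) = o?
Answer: 633259845/316 ≈ 2.0040e+6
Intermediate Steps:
v(l, G) = 47
S = 633515173/316 (S = 47/(-210 - 1*106) + 1495/(1/(-413 + 1754)) = 47/(-210 - 106) + 1495/(1/1341) = 47/(-316) + 1495/(1/1341) = 47*(-1/316) + 1495*1341 = -47/316 + 2004795 = 633515173/316 ≈ 2.0048e+6)
S - 4*202 = 633515173/316 - 4*202 = 633515173/316 - 808 = 633259845/316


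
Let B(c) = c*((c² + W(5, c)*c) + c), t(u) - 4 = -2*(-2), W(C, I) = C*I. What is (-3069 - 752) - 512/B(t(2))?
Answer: -187237/49 ≈ -3821.2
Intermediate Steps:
t(u) = 8 (t(u) = 4 - 2*(-2) = 4 + 4 = 8)
B(c) = c*(c + 6*c²) (B(c) = c*((c² + (5*c)*c) + c) = c*((c² + 5*c²) + c) = c*(6*c² + c) = c*(c + 6*c²))
(-3069 - 752) - 512/B(t(2)) = (-3069 - 752) - 512*1/(64*(1 + 6*8)) = -3821 - 512*1/(64*(1 + 48)) = -3821 - 512/(64*49) = -3821 - 512/3136 = -3821 - 512*1/3136 = -3821 - 8/49 = -187237/49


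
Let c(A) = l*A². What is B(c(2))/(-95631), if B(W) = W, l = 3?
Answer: -4/31877 ≈ -0.00012548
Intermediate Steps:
c(A) = 3*A²
B(c(2))/(-95631) = (3*2²)/(-95631) = (3*4)*(-1/95631) = 12*(-1/95631) = -4/31877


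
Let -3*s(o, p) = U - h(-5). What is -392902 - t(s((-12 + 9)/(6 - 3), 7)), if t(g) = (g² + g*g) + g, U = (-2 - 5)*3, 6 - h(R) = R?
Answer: -3538262/9 ≈ -3.9314e+5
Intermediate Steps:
h(R) = 6 - R
U = -21 (U = -7*3 = -21)
s(o, p) = 32/3 (s(o, p) = -(-21 - (6 - 1*(-5)))/3 = -(-21 - (6 + 5))/3 = -(-21 - 1*11)/3 = -(-21 - 11)/3 = -⅓*(-32) = 32/3)
t(g) = g + 2*g² (t(g) = (g² + g²) + g = 2*g² + g = g + 2*g²)
-392902 - t(s((-12 + 9)/(6 - 3), 7)) = -392902 - 32*(1 + 2*(32/3))/3 = -392902 - 32*(1 + 64/3)/3 = -392902 - 32*67/(3*3) = -392902 - 1*2144/9 = -392902 - 2144/9 = -3538262/9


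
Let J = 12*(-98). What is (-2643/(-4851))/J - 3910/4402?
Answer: -3719551441/4185403992 ≈ -0.88870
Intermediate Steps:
J = -1176
(-2643/(-4851))/J - 3910/4402 = -2643/(-4851)/(-1176) - 3910/4402 = -2643*(-1/4851)*(-1/1176) - 3910*1/4402 = (881/1617)*(-1/1176) - 1955/2201 = -881/1901592 - 1955/2201 = -3719551441/4185403992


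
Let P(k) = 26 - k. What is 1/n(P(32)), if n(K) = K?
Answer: -1/6 ≈ -0.16667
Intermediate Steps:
1/n(P(32)) = 1/(26 - 1*32) = 1/(26 - 32) = 1/(-6) = -1/6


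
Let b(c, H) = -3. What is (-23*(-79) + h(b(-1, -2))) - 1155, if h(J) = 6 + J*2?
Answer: 662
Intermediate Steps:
h(J) = 6 + 2*J
(-23*(-79) + h(b(-1, -2))) - 1155 = (-23*(-79) + (6 + 2*(-3))) - 1155 = (1817 + (6 - 6)) - 1155 = (1817 + 0) - 1155 = 1817 - 1155 = 662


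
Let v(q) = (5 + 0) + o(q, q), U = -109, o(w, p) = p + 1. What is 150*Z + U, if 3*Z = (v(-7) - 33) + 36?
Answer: -9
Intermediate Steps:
o(w, p) = 1 + p
v(q) = 6 + q (v(q) = (5 + 0) + (1 + q) = 5 + (1 + q) = 6 + q)
Z = 2/3 (Z = (((6 - 7) - 33) + 36)/3 = ((-1 - 33) + 36)/3 = (-34 + 36)/3 = (1/3)*2 = 2/3 ≈ 0.66667)
150*Z + U = 150*(2/3) - 109 = 100 - 109 = -9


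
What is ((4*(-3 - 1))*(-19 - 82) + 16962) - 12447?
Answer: 6131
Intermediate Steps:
((4*(-3 - 1))*(-19 - 82) + 16962) - 12447 = ((4*(-4))*(-101) + 16962) - 12447 = (-16*(-101) + 16962) - 12447 = (1616 + 16962) - 12447 = 18578 - 12447 = 6131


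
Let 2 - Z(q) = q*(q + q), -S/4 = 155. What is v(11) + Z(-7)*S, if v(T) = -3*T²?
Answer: 59157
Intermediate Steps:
S = -620 (S = -4*155 = -620)
Z(q) = 2 - 2*q² (Z(q) = 2 - q*(q + q) = 2 - q*2*q = 2 - 2*q²)
v(11) + Z(-7)*S = -3*11² + (2 - 2*(-7)²)*(-620) = -3*121 + (2 - 2*49)*(-620) = -363 + (2 - 98)*(-620) = -363 - 96*(-620) = -363 + 59520 = 59157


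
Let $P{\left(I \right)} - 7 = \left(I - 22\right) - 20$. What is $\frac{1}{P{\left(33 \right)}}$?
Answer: $- \frac{1}{2} \approx -0.5$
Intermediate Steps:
$P{\left(I \right)} = -35 + I$ ($P{\left(I \right)} = 7 + \left(\left(I - 22\right) - 20\right) = 7 + \left(\left(-22 + I\right) - 20\right) = 7 + \left(-42 + I\right) = -35 + I$)
$\frac{1}{P{\left(33 \right)}} = \frac{1}{-35 + 33} = \frac{1}{-2} = - \frac{1}{2}$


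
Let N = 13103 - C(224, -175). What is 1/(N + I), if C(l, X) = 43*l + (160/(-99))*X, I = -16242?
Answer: -99/1292329 ≈ -7.6606e-5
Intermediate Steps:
C(l, X) = 43*l - 160*X/99 (C(l, X) = 43*l + (160*(-1/99))*X = 43*l - 160*X/99)
N = 315629/99 (N = 13103 - (43*224 - 160/99*(-175)) = 13103 - (9632 + 28000/99) = 13103 - 1*981568/99 = 13103 - 981568/99 = 315629/99 ≈ 3188.2)
1/(N + I) = 1/(315629/99 - 16242) = 1/(-1292329/99) = -99/1292329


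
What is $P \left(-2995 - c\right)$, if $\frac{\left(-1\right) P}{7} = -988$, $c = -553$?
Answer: $-16888872$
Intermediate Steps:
$P = 6916$ ($P = \left(-7\right) \left(-988\right) = 6916$)
$P \left(-2995 - c\right) = 6916 \left(-2995 - -553\right) = 6916 \left(-2995 + 553\right) = 6916 \left(-2442\right) = -16888872$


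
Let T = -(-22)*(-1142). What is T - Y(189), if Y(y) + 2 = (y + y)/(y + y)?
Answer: -25123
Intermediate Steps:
Y(y) = -1 (Y(y) = -2 + (y + y)/(y + y) = -2 + (2*y)/((2*y)) = -2 + (2*y)*(1/(2*y)) = -2 + 1 = -1)
T = -25124 (T = -1*25124 = -25124)
T - Y(189) = -25124 - 1*(-1) = -25124 + 1 = -25123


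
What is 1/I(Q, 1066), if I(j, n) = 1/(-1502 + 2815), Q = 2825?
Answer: 1313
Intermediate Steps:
I(j, n) = 1/1313
1/I(Q, 1066) = 1/(1/1313) = 1313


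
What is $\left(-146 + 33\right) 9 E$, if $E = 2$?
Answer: $-2034$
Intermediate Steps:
$\left(-146 + 33\right) 9 E = \left(-146 + 33\right) 9 \cdot 2 = \left(-113\right) 18 = -2034$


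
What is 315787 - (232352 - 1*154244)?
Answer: 237679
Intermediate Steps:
315787 - (232352 - 1*154244) = 315787 - (232352 - 154244) = 315787 - 1*78108 = 315787 - 78108 = 237679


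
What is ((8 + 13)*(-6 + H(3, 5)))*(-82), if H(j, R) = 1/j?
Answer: 9758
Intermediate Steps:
((8 + 13)*(-6 + H(3, 5)))*(-82) = ((8 + 13)*(-6 + 1/3))*(-82) = (21*(-6 + ⅓))*(-82) = (21*(-17/3))*(-82) = -119*(-82) = 9758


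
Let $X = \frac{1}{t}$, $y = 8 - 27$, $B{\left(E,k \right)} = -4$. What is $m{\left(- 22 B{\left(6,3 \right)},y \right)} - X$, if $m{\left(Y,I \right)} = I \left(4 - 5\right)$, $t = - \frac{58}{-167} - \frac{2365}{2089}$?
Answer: $\frac{5550930}{273793} \approx 20.274$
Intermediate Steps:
$t = - \frac{273793}{348863}$ ($t = \left(-58\right) \left(- \frac{1}{167}\right) - \frac{2365}{2089} = \frac{58}{167} - \frac{2365}{2089} = - \frac{273793}{348863} \approx -0.78481$)
$y = -19$
$m{\left(Y,I \right)} = - I$ ($m{\left(Y,I \right)} = I \left(-1\right) = - I$)
$X = - \frac{348863}{273793}$ ($X = \frac{1}{- \frac{273793}{348863}} = - \frac{348863}{273793} \approx -1.2742$)
$m{\left(- 22 B{\left(6,3 \right)},y \right)} - X = \left(-1\right) \left(-19\right) - - \frac{348863}{273793} = 19 + \frac{348863}{273793} = \frac{5550930}{273793}$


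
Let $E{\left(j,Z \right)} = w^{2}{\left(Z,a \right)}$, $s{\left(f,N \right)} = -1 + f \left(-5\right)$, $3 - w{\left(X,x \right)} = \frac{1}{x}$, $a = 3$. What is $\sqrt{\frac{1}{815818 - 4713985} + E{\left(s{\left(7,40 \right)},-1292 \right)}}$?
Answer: $\frac{\sqrt{108058349594377}}{3898167} \approx 2.6667$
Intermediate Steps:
$w{\left(X,x \right)} = 3 - \frac{1}{x}$
$s{\left(f,N \right)} = -1 - 5 f$
$E{\left(j,Z \right)} = \frac{64}{9}$ ($E{\left(j,Z \right)} = \left(3 - \frac{1}{3}\right)^{2} = \left(\frac{8}{3}\right)^{2} = \frac{64}{9}$)
$\sqrt{\frac{1}{815818 - 4713985} + E{\left(s{\left(7,40 \right)},-1292 \right)}} = \sqrt{\frac{1}{815818 - 4713985} + \frac{64}{9}} = \sqrt{\frac{1}{-3898167} + \frac{64}{9}} = \sqrt{- \frac{1}{3898167} + \frac{64}{9}} = \sqrt{\frac{83160893}{11694501}} = \frac{\sqrt{108058349594377}}{3898167}$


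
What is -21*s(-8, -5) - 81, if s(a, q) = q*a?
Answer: -921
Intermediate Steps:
s(a, q) = a*q
-21*s(-8, -5) - 81 = -(-168)*(-5) - 81 = -21*40 - 81 = -840 - 81 = -921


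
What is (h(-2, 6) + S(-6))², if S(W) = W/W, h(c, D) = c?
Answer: 1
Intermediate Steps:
S(W) = 1
(h(-2, 6) + S(-6))² = (-2 + 1)² = (-1)² = 1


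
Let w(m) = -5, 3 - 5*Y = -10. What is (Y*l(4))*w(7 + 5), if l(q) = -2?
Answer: 26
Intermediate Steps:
Y = 13/5 (Y = ⅗ - ⅕*(-10) = ⅗ + 2 = 13/5 ≈ 2.6000)
(Y*l(4))*w(7 + 5) = ((13/5)*(-2))*(-5) = -26/5*(-5) = 26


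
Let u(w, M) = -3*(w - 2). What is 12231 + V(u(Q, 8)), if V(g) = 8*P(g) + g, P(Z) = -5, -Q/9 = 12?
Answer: 12521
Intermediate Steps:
Q = -108 (Q = -9*12 = -108)
u(w, M) = 6 - 3*w (u(w, M) = -3*(-2 + w) = 6 - 3*w)
V(g) = -40 + g (V(g) = 8*(-5) + g = -40 + g)
12231 + V(u(Q, 8)) = 12231 + (-40 + (6 - 3*(-108))) = 12231 + (-40 + (6 + 324)) = 12231 + (-40 + 330) = 12231 + 290 = 12521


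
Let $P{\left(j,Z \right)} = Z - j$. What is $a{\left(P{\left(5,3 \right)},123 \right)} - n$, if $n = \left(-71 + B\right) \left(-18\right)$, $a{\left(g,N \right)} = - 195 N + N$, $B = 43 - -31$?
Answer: $-23808$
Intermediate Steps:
$B = 74$ ($B = 43 + 31 = 74$)
$a{\left(g,N \right)} = - 194 N$
$n = -54$ ($n = \left(-71 + 74\right) \left(-18\right) = 3 \left(-18\right) = -54$)
$a{\left(P{\left(5,3 \right)},123 \right)} - n = \left(-194\right) 123 - -54 = -23862 + 54 = -23808$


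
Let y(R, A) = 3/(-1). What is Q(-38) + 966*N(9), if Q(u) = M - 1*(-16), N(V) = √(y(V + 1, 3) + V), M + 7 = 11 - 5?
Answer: 15 + 966*√6 ≈ 2381.2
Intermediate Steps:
y(R, A) = -3 (y(R, A) = 3*(-1) = -3)
M = -1 (M = -7 + (11 - 5) = -7 + 6 = -1)
N(V) = √(-3 + V)
Q(u) = 15 (Q(u) = -1 - 1*(-16) = -1 + 16 = 15)
Q(-38) + 966*N(9) = 15 + 966*√(-3 + 9) = 15 + 966*√6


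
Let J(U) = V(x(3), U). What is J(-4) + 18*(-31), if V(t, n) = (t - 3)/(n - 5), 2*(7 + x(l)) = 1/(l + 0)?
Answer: -30073/54 ≈ -556.91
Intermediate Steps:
x(l) = -7 + 1/(2*l) (x(l) = -7 + 1/(2*(l + 0)) = -7 + 1/(2*l))
V(t, n) = (-3 + t)/(-5 + n)
J(U) = -59/(6*(-5 + U)) (J(U) = (-3 + (-7 + (½)/3))/(-5 + U) = (-3 + (-7 + (½)*(⅓)))/(-5 + U) = (-3 + (-7 + ⅙))/(-5 + U) = (-3 - 41/6)/(-5 + U) = -59/6/(-5 + U) = -59/(6*(-5 + U)))
J(-4) + 18*(-31) = -59/(-30 + 6*(-4)) + 18*(-31) = -59/(-30 - 24) - 558 = -59/(-54) - 558 = -59*(-1/54) - 558 = 59/54 - 558 = -30073/54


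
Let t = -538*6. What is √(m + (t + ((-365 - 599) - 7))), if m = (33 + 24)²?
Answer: 5*I*√38 ≈ 30.822*I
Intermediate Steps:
t = -3228
m = 3249 (m = 57² = 3249)
√(m + (t + ((-365 - 599) - 7))) = √(3249 + (-3228 + ((-365 - 599) - 7))) = √(3249 + (-3228 + (-964 - 7))) = √(3249 + (-3228 - 971)) = √(3249 - 4199) = √(-950) = 5*I*√38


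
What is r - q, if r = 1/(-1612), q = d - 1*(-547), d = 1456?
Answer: -3228837/1612 ≈ -2003.0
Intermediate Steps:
q = 2003 (q = 1456 - 1*(-547) = 1456 + 547 = 2003)
r = -1/1612 ≈ -0.00062035
r - q = -1/1612 - 1*2003 = -1/1612 - 2003 = -3228837/1612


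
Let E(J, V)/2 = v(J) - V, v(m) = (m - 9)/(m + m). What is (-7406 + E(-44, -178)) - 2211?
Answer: -407431/44 ≈ -9259.8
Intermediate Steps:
v(m) = (-9 + m)/(2*m) (v(m) = (-9 + m)/((2*m)) = (-9 + m)*(1/(2*m)) = (-9 + m)/(2*m))
E(J, V) = -2*V + (-9 + J)/J (E(J, V) = 2*((-9 + J)/(2*J) - V) = 2*(-V + (-9 + J)/(2*J)) = -2*V + (-9 + J)/J)
(-7406 + E(-44, -178)) - 2211 = (-7406 + (1 - 9/(-44) - 2*(-178))) - 2211 = (-7406 + (1 - 9*(-1/44) + 356)) - 2211 = (-7406 + (1 + 9/44 + 356)) - 2211 = (-7406 + 15717/44) - 2211 = -310147/44 - 2211 = -407431/44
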